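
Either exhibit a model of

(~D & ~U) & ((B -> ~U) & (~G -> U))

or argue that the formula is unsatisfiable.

B = True, G = True, D = False, U = False

  ~D & ~U = True
    ~D = True
    ~U = True
  (B -> ~U) & (~G -> U) = True
    B -> ~U = True
      ~U = True
    ~G -> U = True
      ~G = False
Both conjuncts True, so the formula holds.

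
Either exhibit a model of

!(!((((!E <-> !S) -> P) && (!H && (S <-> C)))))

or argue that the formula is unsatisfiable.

E=T; H=F; S=F; C=F; P=F

  !(!((((!E <-> !S) -> P) && (!H && (S <-> C))))) = True
    !((((!E <-> !S) -> P) && (!H && (S <-> C)))) = False
      ((!E <-> !S) -> P) && (!H && (S <-> C)) = True
        (!E <-> !S) -> P = True
          !E <-> !S = False
            !E = False
            !S = True
        !H && (S <-> C) = True
          !H = True
          S <-> C = True
The formula evaluates to True.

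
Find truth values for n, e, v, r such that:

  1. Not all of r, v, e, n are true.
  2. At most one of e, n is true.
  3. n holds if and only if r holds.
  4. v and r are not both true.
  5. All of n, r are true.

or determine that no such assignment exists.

n: True; e: False; v: False; r: True

  (1) {r, v, e, n}: 2/4 true — not all ✓
  (2) {e, n}: 1 true — at most one ✓
  (3) n=T, r=T — same ✓
  (4) v=F, r=T — not both ✓
  (5) {n, r}: all 2 true ✓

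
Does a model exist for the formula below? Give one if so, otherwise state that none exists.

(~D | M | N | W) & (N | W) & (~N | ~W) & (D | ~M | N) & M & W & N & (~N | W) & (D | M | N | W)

Unsatisfiable

Case N = True:
  (~N | ~W) forces W = False.
  Clause (W) is falsified — contradiction.
Case N = False:
  Clause (N) is falsified — contradiction.
Both cases fail, so the formula is unsatisfiable.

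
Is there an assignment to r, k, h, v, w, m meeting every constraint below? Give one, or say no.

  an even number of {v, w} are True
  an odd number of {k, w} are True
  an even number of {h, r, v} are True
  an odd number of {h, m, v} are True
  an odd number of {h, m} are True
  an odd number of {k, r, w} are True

r: False, k: True, h: False, v: False, w: False, m: True

{v, w}: 0 true → even ✓
{k, w}: 1 true → odd ✓
{h, r, v}: 0 true → even ✓
{h, m, v}: 1 true → odd ✓
{h, m}: 1 true → odd ✓
{k, r, w}: 1 true → odd ✓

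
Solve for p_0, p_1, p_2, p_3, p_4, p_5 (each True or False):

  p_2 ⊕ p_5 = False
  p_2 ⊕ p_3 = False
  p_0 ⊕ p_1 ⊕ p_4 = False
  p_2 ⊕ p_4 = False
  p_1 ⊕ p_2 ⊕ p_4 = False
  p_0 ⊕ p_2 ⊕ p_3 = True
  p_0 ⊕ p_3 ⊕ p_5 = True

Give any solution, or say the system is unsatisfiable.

p_0 = True, p_1 = False, p_2 = True, p_3 = True, p_4 = True, p_5 = True

p_2 ⊕ p_5 = T ⊕ T = False ✓
p_2 ⊕ p_3 = T ⊕ T = False ✓
p_0 ⊕ p_1 ⊕ p_4 = T ⊕ F ⊕ T = False ✓
p_2 ⊕ p_4 = T ⊕ T = False ✓
p_1 ⊕ p_2 ⊕ p_4 = F ⊕ T ⊕ T = False ✓
p_0 ⊕ p_2 ⊕ p_3 = T ⊕ T ⊕ T = True ✓
p_0 ⊕ p_3 ⊕ p_5 = T ⊕ T ⊕ T = True ✓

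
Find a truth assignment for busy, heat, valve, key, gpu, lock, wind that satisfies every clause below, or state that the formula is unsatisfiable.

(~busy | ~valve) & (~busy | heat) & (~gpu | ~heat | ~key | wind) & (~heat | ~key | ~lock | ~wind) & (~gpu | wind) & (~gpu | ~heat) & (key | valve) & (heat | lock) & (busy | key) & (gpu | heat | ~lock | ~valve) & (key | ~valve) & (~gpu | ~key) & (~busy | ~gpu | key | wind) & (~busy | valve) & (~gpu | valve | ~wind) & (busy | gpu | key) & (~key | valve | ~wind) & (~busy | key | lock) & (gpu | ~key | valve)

Try busy = True:
  (~busy | ~valve) forces valve = False.
  clause (~busy | valve) is falsified — backtrack.
So busy = False.
  then (busy | key) forces key = True.
  then (~gpu | ~key) forces gpu = False.
  then (gpu | ~key | valve) forces valve = True.
Set heat = True.
Set lock = False.
Set wind = True.
All clauses satisfied.

busy = False, heat = True, valve = True, key = True, gpu = False, lock = False, wind = True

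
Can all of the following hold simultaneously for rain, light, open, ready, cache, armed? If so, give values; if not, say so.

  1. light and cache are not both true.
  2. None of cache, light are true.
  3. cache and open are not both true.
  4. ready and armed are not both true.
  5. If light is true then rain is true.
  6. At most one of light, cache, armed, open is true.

rain = False; light = False; open = False; ready = False; cache = False; armed = True

  (1) light=F, cache=F — not both ✓
  (2) {cache, light}: 0 true — none ✓
  (3) cache=F, open=F — not both ✓
  (4) ready=F, armed=T — not both ✓
  (5) light=F ⇒ rain: vacuous ✓
  (6) {light, cache, armed, open}: 1 true — at most one ✓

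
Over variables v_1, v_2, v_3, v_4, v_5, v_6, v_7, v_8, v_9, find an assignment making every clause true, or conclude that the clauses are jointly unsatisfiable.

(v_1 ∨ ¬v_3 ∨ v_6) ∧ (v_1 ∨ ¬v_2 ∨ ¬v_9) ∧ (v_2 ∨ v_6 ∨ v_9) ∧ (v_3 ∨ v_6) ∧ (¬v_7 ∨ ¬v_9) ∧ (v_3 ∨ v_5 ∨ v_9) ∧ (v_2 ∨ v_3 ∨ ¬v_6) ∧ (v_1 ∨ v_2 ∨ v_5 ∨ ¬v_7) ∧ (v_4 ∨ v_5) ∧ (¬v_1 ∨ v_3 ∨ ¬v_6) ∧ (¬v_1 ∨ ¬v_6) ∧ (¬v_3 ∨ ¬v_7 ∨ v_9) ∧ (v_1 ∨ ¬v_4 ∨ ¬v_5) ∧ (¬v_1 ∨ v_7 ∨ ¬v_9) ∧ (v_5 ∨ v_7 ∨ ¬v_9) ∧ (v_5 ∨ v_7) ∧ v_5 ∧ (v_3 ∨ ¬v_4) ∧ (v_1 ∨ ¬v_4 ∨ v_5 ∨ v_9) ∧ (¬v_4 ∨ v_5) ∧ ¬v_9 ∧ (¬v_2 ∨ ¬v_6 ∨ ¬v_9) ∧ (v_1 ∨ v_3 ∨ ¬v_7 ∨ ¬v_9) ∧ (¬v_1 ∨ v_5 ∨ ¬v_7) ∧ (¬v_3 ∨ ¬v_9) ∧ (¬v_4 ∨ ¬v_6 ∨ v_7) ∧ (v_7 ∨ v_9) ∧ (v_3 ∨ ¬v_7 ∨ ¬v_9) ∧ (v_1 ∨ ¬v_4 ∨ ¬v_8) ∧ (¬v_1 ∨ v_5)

v_1 = False; v_2 = True; v_3 = False; v_4 = False; v_5 = True; v_6 = True; v_7 = True; v_8 = False; v_9 = False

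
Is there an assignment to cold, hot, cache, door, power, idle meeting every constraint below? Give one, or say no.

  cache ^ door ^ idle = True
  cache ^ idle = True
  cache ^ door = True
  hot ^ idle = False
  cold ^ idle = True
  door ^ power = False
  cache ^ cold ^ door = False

cold = True, hot = False, cache = True, door = False, power = False, idle = False

cache ^ door ^ idle = T ^ F ^ F = True ✓
cache ^ idle = T ^ F = True ✓
cache ^ door = T ^ F = True ✓
hot ^ idle = F ^ F = False ✓
cold ^ idle = T ^ F = True ✓
door ^ power = F ^ F = False ✓
cache ^ cold ^ door = T ^ T ^ F = False ✓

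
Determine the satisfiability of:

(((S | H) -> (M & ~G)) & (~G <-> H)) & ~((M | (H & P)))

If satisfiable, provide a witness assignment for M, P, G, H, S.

M = False; P = True; G = True; H = False; S = False

  ((S | H) -> (M & ~G)) & (~G <-> H) = True
    (S | H) -> (M & ~G) = True
      S | H = False
      M & ~G = False
        ~G = False
    ~G <-> H = True
      ~G = False
  ~((M | (H & P))) = True
    M | (H & P) = False
      H & P = False
Both conjuncts True, so the formula holds.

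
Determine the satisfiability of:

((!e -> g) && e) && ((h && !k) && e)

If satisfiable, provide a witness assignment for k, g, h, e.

k: False, g: True, h: True, e: True

  (!e -> g) && e = True
    !e -> g = True
      !e = False
  (h && !k) && e = True
    h && !k = True
      !k = True
Both conjuncts True, so the formula holds.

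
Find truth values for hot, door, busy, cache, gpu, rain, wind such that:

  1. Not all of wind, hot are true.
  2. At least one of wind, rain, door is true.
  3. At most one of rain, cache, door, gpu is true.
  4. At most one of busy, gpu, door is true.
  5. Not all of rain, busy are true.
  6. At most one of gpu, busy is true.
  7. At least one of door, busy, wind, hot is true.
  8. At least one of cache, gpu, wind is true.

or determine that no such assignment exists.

hot: False, door: False, busy: False, cache: False, gpu: False, rain: False, wind: True

  (1) {wind, hot}: 1/2 true — not all ✓
  (2) {wind, rain, door}: 1 true — at least one ✓
  (3) {rain, cache, door, gpu}: 0 true — at most one ✓
  (4) {busy, gpu, door}: 0 true — at most one ✓
  (5) {rain, busy}: 0/2 true — not all ✓
  (6) {gpu, busy}: 0 true — at most one ✓
  (7) {door, busy, wind, hot}: 1 true — at least one ✓
  (8) {cache, gpu, wind}: 1 true — at least one ✓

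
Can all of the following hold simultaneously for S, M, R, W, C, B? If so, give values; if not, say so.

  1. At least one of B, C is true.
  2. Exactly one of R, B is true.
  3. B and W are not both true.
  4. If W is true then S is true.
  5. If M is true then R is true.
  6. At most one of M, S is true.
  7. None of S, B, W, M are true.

S=F, M=F, R=T, W=F, C=T, B=F

  (1) {B, C}: 1 true — at least one ✓
  (2) {R, B}: 1 true — exactly one ✓
  (3) B=F, W=F — not both ✓
  (4) W=F ⇒ S: vacuous ✓
  (5) M=F ⇒ R: vacuous ✓
  (6) {M, S}: 0 true — at most one ✓
  (7) {S, B, W, M}: 0 true — none ✓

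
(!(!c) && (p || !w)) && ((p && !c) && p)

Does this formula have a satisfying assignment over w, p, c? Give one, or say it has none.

The formula is unsatisfiable.

Case c = True: the conjunct !c is False.
Case c = False: the conjunct !(!c) becomes !(!False) = False.
Both cases fail — unsatisfiable.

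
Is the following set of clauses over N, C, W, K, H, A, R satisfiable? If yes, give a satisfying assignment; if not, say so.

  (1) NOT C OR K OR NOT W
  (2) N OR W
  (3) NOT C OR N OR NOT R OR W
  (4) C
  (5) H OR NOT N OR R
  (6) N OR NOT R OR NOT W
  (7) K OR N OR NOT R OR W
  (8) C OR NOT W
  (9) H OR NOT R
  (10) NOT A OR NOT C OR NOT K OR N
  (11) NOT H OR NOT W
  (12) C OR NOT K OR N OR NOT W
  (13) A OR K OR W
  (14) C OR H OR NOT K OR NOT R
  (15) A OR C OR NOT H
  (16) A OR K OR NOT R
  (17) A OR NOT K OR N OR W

Unit clause (C) forces C = True.
Set N = True.
Try W = True:
  (NOT C OR K OR NOT W) forces K = True.
  (NOT H OR NOT W) forces H = False.
  (H OR NOT N OR R) forces R = True.
  clause (H OR NOT R) is falsified — backtrack.
So W = False.
Set K = True.
Set H = True.
Set A = True.
Set R = False.
All clauses satisfied.

N=T, C=T, W=F, K=T, H=T, A=T, R=F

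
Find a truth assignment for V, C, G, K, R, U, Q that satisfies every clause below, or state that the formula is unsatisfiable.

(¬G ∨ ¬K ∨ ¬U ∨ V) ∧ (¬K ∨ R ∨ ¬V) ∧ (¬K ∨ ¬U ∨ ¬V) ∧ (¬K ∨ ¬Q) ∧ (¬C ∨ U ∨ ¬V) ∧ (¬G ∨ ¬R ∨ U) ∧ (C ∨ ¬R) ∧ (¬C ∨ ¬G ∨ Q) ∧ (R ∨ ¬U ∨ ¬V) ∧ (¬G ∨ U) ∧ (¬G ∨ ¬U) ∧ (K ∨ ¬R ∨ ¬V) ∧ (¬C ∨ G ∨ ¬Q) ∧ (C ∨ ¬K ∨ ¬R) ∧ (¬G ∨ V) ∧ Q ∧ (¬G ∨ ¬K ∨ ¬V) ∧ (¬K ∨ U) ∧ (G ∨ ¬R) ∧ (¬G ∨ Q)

Unit clause (Q) forces Q = True.
In (¬K ∨ ¬Q) only ¬K is left, so K = False.
Set V = False.
  then (¬G ∨ V) forces G = False.
  then (G ∨ ¬R) forces R = False.
  then (¬C ∨ G ∨ ¬Q) forces C = False.
Set U = True.
All clauses satisfied.

V=F; C=F; G=F; K=F; R=F; U=T; Q=T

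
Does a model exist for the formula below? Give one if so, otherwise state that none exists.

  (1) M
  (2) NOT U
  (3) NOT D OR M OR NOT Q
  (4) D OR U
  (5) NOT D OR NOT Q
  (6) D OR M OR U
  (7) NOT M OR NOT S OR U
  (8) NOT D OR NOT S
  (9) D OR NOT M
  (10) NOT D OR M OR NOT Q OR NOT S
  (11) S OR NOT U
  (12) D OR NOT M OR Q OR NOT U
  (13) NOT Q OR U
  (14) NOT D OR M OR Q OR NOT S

S = False, D = True, M = True, Q = False, U = False

Unit clause (M) forces M = True.
Unit clause (NOT U) forces U = False.
In (D OR U) only D is left, so D = True.
In (NOT D OR NOT Q) only NOT Q is left, so Q = False.
In (NOT M OR NOT S OR U) only NOT S is left, so S = False.
All clauses satisfied.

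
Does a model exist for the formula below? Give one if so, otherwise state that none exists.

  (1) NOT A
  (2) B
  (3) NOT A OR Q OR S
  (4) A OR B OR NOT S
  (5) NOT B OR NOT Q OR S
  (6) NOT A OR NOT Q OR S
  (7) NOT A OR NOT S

A=F, B=T, S=F, Q=F

Unit clause (NOT A) forces A = False.
Unit clause (B) forces B = True.
Set S = False.
  then (NOT B OR NOT Q OR S) forces Q = False.
All clauses satisfied.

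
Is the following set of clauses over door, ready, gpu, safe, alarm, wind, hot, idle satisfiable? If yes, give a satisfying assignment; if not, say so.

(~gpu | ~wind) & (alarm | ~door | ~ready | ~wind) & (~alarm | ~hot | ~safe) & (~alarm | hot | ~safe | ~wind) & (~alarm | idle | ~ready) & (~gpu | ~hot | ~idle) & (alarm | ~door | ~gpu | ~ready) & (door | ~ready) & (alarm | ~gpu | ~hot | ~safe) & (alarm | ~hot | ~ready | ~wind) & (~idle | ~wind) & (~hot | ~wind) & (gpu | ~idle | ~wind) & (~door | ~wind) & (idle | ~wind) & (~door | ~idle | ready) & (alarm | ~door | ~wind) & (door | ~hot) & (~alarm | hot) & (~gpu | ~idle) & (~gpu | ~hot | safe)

door = False, ready = False, gpu = False, safe = False, alarm = False, wind = False, hot = False, idle = False

Set door = False.
  then (door | ~ready) forces ready = False.
  then (door | ~hot) forces hot = False.
  then (~alarm | hot) forces alarm = False.
Set gpu = False.
Set safe = False.
Try wind = True:
  (~idle | ~wind) forces idle = False.
  clause (idle | ~wind) is falsified — backtrack.
So wind = False.
Set idle = False.
All clauses satisfied.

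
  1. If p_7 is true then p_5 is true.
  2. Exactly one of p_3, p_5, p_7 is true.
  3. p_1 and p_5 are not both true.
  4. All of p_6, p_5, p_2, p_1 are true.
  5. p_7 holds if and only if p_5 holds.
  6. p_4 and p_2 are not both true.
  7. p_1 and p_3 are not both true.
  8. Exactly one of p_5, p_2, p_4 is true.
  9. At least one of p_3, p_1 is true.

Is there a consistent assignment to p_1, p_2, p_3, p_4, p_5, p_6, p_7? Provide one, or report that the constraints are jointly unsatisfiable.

The formula is unsatisfiable.

Case p_1 = True:
  (3) with p_1=T forces p_5 = False.
  Constraint (4) is violated (p_5=F) — contradiction.
Case p_1 = False:
  Constraint (4) is violated (p_1=F) — contradiction.
Both cases fail — unsatisfiable.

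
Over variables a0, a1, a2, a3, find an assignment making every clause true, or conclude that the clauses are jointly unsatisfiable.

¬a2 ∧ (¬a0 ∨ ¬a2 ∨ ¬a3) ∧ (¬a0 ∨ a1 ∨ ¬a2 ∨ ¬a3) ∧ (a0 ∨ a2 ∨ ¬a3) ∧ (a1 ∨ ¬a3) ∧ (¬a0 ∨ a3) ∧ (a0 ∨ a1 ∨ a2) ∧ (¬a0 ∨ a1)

Unit clause (¬a2) forces a2 = False.
Set a0 = True.
  then (¬a0 ∨ a3) forces a3 = True.
  then (¬a0 ∨ a1) forces a1 = True.
Check each clause:
  (¬a2): ¬a2 holds.
  (¬a0 ∨ ¬a2 ∨ ¬a3): ¬a2 holds.
  (¬a0 ∨ a1 ∨ ¬a2 ∨ ¬a3): a1 holds.
  (a0 ∨ a2 ∨ ¬a3): a0 holds.
  (a1 ∨ ¬a3): a1 holds.
  (¬a0 ∨ a3): a3 holds.
  (a0 ∨ a1 ∨ a2): a0 holds.
  (¬a0 ∨ a1): a1 holds.
All clauses satisfied.

a0 = True, a1 = True, a2 = False, a3 = True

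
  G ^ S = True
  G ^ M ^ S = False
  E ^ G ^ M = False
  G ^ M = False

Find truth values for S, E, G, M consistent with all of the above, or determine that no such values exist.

S = False, E = False, G = True, M = True

G ^ S = T ^ F = True ✓
G ^ M ^ S = T ^ T ^ F = False ✓
E ^ G ^ M = F ^ T ^ T = False ✓
G ^ M = T ^ T = False ✓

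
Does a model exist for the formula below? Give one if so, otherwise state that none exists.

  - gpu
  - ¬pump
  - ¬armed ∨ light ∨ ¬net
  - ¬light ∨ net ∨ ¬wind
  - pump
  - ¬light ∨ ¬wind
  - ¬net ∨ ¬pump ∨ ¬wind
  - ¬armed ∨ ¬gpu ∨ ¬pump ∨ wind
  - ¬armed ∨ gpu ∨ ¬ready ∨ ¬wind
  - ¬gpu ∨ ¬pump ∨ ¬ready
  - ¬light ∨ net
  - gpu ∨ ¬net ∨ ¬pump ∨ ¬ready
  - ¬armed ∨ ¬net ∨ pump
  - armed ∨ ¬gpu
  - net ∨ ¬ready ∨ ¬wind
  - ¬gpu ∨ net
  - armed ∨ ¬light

Unsatisfiable

Case pump = True:
  Clause (¬pump) is falsified — contradiction.
Case pump = False:
  Clause (pump) is falsified — contradiction.
Both cases fail, so the formula is unsatisfiable.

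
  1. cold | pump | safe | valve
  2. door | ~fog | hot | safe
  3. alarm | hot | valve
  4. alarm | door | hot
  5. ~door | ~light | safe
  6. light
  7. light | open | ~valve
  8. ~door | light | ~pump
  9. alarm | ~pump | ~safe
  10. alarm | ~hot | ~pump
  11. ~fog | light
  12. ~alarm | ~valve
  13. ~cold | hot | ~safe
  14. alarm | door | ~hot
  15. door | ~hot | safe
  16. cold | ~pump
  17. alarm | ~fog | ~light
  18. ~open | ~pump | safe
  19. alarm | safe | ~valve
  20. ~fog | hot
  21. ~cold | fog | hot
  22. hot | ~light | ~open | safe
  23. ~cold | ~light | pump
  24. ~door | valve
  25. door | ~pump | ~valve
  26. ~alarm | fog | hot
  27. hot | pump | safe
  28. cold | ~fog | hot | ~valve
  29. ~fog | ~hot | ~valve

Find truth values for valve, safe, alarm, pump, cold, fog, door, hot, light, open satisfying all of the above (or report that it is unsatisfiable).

Unit clause (light) forces light = True.
Set valve = False.
  then (~door | valve) forces door = False.
Try safe = False:
  (door | ~hot | safe) forces hot = False.
  (door | ~fog | hot | safe) forces fog = False.
  (alarm | hot | valve) forces alarm = True.
  clause (~alarm | fog | hot) is falsified — backtrack.
So safe = True.
Set alarm = True.
Set pump = False.
  then (~cold | ~light | pump) forces cold = False.
Set fog = False.
  then (~alarm | fog | hot) forces hot = True.
Set open = False.
All clauses satisfied.

valve=F, safe=T, alarm=T, pump=F, cold=F, fog=F, door=F, hot=T, light=T, open=F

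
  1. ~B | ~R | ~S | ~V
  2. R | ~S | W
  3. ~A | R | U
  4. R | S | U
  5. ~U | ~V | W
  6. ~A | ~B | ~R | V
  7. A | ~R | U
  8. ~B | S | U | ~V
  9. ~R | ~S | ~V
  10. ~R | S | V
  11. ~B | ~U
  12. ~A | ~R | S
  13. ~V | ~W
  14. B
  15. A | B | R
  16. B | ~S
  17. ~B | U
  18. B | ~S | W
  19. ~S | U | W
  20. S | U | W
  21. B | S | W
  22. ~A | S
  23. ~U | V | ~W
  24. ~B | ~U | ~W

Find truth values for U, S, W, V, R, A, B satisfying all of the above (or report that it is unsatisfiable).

Case B = True:
  (~B | ~U) forces U = False.
  Clause (~B | U) is falsified — contradiction.
Case B = False:
  Clause (B) is falsified — contradiction.
Both cases fail, so the formula is unsatisfiable.

Unsatisfiable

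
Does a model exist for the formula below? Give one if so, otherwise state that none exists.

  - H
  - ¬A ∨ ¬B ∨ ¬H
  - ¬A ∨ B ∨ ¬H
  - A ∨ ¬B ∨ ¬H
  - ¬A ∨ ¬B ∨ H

Unit clause (H) forces H = True.
Try A = True:
  (¬A ∨ ¬B ∨ ¬H) forces B = False.
  clause (¬A ∨ B ∨ ¬H) is falsified — backtrack.
So A = False.
  then (A ∨ ¬B ∨ ¬H) forces B = False.
Check each clause:
  (H): H holds.
  (¬A ∨ ¬B ∨ ¬H): ¬A holds.
  (¬A ∨ B ∨ ¬H): ¬A holds.
  (A ∨ ¬B ∨ ¬H): ¬B holds.
  (¬A ∨ ¬B ∨ H): ¬A holds.
All clauses satisfied.

A = False, B = False, H = True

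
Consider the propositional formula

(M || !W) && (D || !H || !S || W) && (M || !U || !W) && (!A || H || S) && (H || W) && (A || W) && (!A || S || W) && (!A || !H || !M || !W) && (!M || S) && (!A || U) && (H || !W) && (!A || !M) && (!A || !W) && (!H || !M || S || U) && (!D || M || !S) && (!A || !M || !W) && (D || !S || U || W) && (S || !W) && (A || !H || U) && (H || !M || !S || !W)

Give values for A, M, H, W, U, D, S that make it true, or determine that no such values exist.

Set A = False.
  then (A || W) forces W = True.
  then (H || !W) forces H = True.
  then (S || !W) forces S = True.
  then (A || !H || U) forces U = True.
  then (M || !W) forces M = True.
Set D = True.
All clauses satisfied.

A = False, M = True, H = True, W = True, U = True, D = True, S = True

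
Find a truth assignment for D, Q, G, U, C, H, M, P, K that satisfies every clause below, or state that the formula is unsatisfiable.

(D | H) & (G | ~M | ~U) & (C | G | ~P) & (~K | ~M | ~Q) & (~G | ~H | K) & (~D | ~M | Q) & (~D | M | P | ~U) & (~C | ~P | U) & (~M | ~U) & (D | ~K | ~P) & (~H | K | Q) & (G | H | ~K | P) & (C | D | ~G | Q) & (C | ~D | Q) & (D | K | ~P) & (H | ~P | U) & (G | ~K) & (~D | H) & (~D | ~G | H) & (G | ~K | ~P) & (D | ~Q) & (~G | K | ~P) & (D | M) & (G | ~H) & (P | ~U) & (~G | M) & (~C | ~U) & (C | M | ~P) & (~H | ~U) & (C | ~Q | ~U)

D = False, Q = False, G = True, U = False, C = True, H = True, M = True, P = False, K = True

Set D = False.
  then (D | H) forces H = True.
  then (D | ~Q) forces Q = False.
  then (D | M) forces M = True.
  then (G | ~H) forces G = True.
  then (~H | ~U) forces U = False.
  then (~G | ~H | K) forces K = True.
  then (D | ~K | ~P) forces P = False.
  then (C | D | ~G | Q) forces C = True.
All clauses satisfied.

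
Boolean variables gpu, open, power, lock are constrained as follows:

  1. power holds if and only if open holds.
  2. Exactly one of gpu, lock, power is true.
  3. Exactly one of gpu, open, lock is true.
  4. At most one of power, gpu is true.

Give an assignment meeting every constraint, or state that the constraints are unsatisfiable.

gpu = False, open = True, power = True, lock = False

  (1) power=T, open=T — same ✓
  (2) {gpu, lock, power}: 1 true — exactly one ✓
  (3) {gpu, open, lock}: 1 true — exactly one ✓
  (4) {power, gpu}: 1 true — at most one ✓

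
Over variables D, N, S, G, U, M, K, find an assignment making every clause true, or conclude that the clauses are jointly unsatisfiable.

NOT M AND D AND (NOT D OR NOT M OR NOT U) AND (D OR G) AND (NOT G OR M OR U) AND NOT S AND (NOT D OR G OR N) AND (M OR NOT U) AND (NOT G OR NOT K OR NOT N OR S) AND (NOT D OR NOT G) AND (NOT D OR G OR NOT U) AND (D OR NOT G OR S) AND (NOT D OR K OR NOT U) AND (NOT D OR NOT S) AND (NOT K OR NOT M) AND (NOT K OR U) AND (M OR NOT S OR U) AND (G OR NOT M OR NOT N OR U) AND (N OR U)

D: True, N: True, S: False, G: False, U: False, M: False, K: False

Unit clause (NOT M) forces M = False.
Unit clause (D) forces D = True.
Unit clause (NOT S) forces S = False.
In (M OR NOT U) only NOT U is left, so U = False.
In (NOT D OR NOT G) only NOT G is left, so G = False.
In (NOT K OR U) only NOT K is left, so K = False.
In (N OR U) only N is left, so N = True.
All clauses satisfied.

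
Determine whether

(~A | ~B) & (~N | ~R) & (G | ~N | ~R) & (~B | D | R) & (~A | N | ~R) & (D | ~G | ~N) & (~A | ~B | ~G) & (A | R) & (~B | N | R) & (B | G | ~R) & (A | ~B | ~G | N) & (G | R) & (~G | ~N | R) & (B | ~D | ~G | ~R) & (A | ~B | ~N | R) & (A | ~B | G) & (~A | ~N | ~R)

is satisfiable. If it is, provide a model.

Try N = True:
  (~N | ~R) forces R = False.
  (A | R) forces A = True.
  (~A | ~B) forces B = False.
  (G | R) forces G = True.
  clause (~G | ~N | R) is falsified — backtrack.
So N = False.
Set A = True.
  then (~A | ~B) forces B = False.
  then (~A | N | ~R) forces R = False.
  then (G | R) forces G = True.
Set D = True.
All clauses satisfied.

N: False, A: True, G: True, R: False, D: True, B: False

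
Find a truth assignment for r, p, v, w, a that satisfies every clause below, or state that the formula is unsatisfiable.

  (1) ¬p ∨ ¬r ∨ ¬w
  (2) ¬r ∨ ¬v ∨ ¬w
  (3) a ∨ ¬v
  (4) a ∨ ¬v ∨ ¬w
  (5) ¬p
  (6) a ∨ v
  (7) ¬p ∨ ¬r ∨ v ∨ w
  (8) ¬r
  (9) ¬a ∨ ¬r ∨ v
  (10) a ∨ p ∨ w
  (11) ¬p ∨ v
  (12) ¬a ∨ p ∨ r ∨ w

Unit clause (¬p) forces p = False.
Unit clause (¬r) forces r = False.
Set v = False.
  then (a ∨ v) forces a = True.
  then (¬a ∨ p ∨ r ∨ w) forces w = True.
All clauses satisfied.

r = False; p = False; v = False; w = True; a = True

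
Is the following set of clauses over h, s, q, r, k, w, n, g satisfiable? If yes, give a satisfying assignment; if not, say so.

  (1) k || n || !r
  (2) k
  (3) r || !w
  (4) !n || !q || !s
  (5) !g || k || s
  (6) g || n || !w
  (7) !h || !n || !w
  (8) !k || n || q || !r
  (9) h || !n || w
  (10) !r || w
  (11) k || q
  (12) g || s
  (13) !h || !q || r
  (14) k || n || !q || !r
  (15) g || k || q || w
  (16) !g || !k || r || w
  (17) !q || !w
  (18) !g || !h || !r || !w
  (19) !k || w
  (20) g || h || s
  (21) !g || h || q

h=F, s=T, q=F, r=T, k=T, w=T, n=T, g=F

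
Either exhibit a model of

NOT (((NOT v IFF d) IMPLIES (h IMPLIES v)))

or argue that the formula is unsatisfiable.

v = False, d = True, h = True

  NOT (((NOT v IFF d) IMPLIES (h IMPLIES v))) = True
    (NOT v IFF d) IMPLIES (h IMPLIES v) = False
      NOT v IFF d = True
        NOT v = True
      h IMPLIES v = False
The formula evaluates to True.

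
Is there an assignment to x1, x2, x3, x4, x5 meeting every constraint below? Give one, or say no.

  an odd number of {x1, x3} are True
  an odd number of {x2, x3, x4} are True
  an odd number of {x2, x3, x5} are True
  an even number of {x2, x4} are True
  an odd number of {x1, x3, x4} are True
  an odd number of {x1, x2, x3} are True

x1 = False, x2 = False, x3 = True, x4 = False, x5 = False

{x1, x3}: 1 true → odd ✓
{x2, x3, x4}: 1 true → odd ✓
{x2, x3, x5}: 1 true → odd ✓
{x2, x4}: 0 true → even ✓
{x1, x3, x4}: 1 true → odd ✓
{x1, x2, x3}: 1 true → odd ✓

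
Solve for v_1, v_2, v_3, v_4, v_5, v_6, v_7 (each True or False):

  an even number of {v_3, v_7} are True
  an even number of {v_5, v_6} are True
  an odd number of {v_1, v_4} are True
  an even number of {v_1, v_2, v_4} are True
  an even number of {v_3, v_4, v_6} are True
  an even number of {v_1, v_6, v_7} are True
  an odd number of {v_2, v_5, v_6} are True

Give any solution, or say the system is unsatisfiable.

Adding constraints 1, 3, 5, 6 mod 2: every variable appears an even number of times on the left, so the left side is 0.
But the right sides sum to 1 (mod 2). 0 ≠ 1 — the system is inconsistent.

The formula is unsatisfiable.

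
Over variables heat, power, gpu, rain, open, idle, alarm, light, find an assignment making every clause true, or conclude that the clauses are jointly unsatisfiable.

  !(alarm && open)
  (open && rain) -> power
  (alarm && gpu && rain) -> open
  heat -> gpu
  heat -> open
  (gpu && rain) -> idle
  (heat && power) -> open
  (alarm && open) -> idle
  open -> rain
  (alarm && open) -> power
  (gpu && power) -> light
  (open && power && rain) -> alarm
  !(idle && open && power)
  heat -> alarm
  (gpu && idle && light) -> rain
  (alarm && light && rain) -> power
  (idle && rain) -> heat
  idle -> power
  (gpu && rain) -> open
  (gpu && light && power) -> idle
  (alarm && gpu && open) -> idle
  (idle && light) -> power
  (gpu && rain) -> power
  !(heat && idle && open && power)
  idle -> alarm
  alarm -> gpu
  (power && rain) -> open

heat=F, power=T, gpu=F, rain=F, open=F, idle=F, alarm=F, light=F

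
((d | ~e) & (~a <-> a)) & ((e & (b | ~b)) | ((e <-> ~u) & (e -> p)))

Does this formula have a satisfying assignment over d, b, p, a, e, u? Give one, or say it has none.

The conjunct ~a <-> a is unsatisfiable on its own:
  a=F: evaluates to False.
  a=T: evaluates to False.
So the whole conjunction is unsatisfiable.

Unsatisfiable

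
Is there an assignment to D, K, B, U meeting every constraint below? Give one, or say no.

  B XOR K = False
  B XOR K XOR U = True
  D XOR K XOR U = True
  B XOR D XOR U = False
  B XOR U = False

No satisfying assignment exists.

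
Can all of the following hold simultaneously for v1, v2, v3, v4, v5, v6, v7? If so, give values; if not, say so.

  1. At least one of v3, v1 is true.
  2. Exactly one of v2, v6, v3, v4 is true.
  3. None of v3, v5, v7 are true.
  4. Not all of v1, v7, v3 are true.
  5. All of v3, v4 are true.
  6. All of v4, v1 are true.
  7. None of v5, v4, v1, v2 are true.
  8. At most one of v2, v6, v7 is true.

No satisfying assignment exists.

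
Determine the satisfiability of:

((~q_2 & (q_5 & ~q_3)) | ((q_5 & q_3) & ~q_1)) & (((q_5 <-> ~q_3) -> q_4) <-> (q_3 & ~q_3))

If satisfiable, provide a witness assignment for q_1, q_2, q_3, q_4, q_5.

q_1: True, q_2: False, q_3: False, q_4: False, q_5: True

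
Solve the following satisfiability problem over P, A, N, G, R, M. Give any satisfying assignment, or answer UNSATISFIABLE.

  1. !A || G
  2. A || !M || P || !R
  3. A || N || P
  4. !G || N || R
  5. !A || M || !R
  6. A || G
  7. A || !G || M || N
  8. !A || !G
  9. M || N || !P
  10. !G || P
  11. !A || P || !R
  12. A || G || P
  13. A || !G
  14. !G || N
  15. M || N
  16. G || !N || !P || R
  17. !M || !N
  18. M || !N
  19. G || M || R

Case A = True:
  (!A || G) forces G = True.
  Clause (!A || !G) is falsified — contradiction.
Case A = False:
  (A || G) forces G = True.
  Clause (A || !G) is falsified — contradiction.
Both cases fail, so the formula is unsatisfiable.

Unsatisfiable — no assignment works.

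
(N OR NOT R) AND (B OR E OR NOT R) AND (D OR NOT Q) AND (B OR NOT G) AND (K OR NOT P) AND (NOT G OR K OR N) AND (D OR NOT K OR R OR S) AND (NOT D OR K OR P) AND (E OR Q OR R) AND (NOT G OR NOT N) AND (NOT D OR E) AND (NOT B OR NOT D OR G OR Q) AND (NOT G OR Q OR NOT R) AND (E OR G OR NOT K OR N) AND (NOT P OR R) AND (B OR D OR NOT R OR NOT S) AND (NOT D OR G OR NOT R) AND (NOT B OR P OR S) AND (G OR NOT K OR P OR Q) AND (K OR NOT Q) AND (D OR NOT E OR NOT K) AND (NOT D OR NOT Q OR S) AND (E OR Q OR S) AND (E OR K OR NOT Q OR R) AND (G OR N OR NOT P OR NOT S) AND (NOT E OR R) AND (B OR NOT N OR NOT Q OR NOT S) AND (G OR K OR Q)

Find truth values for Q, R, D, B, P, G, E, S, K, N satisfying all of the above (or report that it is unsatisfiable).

Set Q = False.
Try R = False:
  (E OR Q OR R) forces E = True.
  clause (NOT E OR R) is falsified — backtrack.
So R = True.
  then (N OR NOT R) forces N = True.
  then (NOT G OR NOT N) forces G = False.
  then (NOT D OR G OR NOT R) forces D = False.
  then (G OR K OR Q) forces K = True.
  then (G OR NOT K OR P OR Q) forces P = True.
  then (D OR NOT E OR NOT K) forces E = False.
  then (E OR Q OR S) forces S = True.
  then (B OR E OR NOT R) forces B = True.
All clauses satisfied.

Q: False, R: True, D: False, B: True, P: True, G: False, E: False, S: True, K: True, N: True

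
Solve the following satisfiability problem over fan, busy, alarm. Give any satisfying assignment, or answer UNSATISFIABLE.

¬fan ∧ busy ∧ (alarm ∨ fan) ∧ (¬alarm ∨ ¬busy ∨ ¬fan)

fan=F, busy=T, alarm=T

Unit clause (¬fan) forces fan = False.
Unit clause (busy) forces busy = True.
In (alarm ∨ fan) only alarm is left, so alarm = True.
All clauses satisfied.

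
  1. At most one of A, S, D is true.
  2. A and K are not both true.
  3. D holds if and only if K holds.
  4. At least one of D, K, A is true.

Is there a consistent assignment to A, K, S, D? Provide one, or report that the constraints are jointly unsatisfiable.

A = True, K = False, S = False, D = False

  (1) {A, S, D}: 1 true — at most one ✓
  (2) A=T, K=F — not both ✓
  (3) D=F, K=F — same ✓
  (4) {D, K, A}: 1 true — at least one ✓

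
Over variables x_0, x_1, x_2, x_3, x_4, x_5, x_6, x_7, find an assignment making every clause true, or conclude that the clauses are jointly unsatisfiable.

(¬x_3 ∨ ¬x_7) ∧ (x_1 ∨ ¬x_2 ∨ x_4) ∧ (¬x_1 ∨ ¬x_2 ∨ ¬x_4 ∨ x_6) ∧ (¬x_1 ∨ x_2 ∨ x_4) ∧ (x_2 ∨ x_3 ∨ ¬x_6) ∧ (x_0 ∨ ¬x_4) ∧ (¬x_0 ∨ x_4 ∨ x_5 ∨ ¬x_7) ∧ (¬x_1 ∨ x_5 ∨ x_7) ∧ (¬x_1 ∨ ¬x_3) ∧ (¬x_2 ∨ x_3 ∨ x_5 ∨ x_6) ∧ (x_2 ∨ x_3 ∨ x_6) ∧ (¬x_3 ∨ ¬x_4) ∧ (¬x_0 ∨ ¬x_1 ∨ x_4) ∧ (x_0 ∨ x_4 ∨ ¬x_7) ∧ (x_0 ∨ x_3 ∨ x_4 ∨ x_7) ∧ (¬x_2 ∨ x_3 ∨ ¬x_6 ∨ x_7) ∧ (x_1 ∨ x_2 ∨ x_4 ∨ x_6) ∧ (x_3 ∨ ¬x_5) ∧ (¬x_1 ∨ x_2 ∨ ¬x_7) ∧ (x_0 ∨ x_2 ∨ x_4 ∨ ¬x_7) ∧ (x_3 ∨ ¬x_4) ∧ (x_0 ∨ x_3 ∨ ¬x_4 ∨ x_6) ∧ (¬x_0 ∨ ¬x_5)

Set x_0 = False.
  then (x_0 ∨ ¬x_4) forces x_4 = False.
  then (x_0 ∨ x_4 ∨ ¬x_7) forces x_7 = False.
  then (x_0 ∨ x_3 ∨ x_4 ∨ x_7) forces x_3 = True.
  then (¬x_1 ∨ ¬x_3) forces x_1 = False.
  then (x_1 ∨ ¬x_2 ∨ x_4) forces x_2 = False.
  then (x_1 ∨ x_2 ∨ x_4 ∨ x_6) forces x_6 = True.
Set x_5 = True.
All clauses satisfied.

x_0 = False, x_1 = False, x_2 = False, x_3 = True, x_4 = False, x_5 = True, x_6 = True, x_7 = False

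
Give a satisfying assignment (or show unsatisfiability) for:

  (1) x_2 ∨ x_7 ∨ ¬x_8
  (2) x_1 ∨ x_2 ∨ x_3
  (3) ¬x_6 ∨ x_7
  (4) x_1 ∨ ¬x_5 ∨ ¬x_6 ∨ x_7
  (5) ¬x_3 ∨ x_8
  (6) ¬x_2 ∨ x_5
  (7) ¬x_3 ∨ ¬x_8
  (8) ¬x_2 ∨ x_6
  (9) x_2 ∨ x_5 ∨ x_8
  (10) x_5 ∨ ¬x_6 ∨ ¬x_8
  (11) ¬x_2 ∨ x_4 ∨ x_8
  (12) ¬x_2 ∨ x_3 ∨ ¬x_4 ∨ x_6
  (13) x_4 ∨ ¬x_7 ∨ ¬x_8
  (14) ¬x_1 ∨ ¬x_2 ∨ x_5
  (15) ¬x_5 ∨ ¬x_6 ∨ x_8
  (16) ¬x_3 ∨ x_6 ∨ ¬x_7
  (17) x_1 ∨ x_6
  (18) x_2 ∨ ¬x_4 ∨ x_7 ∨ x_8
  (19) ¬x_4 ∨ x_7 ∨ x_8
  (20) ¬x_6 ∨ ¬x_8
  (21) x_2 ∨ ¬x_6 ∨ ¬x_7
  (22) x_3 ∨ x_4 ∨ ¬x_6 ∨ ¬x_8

x_1=T; x_2=F; x_3=F; x_4=F; x_5=T; x_6=F; x_7=F; x_8=F

Set x_1 = True.
Try x_2 = True:
  (¬x_2 ∨ x_5) forces x_5 = True.
  (¬x_2 ∨ x_6) forces x_6 = True.
  (¬x_6 ∨ x_7) forces x_7 = True.
  (¬x_5 ∨ ¬x_6 ∨ x_8) forces x_8 = True.
  clause (¬x_6 ∨ ¬x_8) is falsified — backtrack.
So x_2 = False.
Try x_3 = True:
  (¬x_3 ∨ x_8) forces x_8 = True.
  clause (¬x_3 ∨ ¬x_8) is falsified — backtrack.
So x_3 = False.
Set x_4 = False.
Set x_5 = True.
Set x_6 = False.
Set x_7 = False.
  then (x_2 ∨ x_7 ∨ ¬x_8) forces x_8 = False.
All clauses satisfied.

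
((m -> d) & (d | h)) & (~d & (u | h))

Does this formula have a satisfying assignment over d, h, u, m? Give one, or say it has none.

d = False; h = True; u = False; m = False

  (m -> d) & (d | h) = True
    m -> d = True
    d | h = True
  ~d & (u | h) = True
    ~d = True
    u | h = True
Both conjuncts True, so the formula holds.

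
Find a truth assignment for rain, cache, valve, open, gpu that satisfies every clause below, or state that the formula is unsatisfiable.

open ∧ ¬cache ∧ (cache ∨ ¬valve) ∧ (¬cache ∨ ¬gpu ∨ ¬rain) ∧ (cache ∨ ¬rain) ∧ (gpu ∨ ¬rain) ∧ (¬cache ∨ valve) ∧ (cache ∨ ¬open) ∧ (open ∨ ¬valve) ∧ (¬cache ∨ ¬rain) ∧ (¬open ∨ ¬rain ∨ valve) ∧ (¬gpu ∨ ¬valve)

The formula is unsatisfiable.

Case cache = True:
  Clause (¬cache) is falsified — contradiction.
Case cache = False:
  (open) forces open = True.
  Clause (cache ∨ ¬open) is falsified — contradiction.
Both cases fail, so the formula is unsatisfiable.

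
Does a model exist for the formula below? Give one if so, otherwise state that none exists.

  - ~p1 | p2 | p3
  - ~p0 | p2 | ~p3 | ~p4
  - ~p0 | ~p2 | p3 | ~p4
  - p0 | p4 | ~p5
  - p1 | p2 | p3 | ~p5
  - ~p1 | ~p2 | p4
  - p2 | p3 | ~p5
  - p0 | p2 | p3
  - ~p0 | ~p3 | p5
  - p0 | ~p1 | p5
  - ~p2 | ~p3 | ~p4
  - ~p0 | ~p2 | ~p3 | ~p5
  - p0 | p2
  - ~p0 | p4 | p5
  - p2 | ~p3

p0: False; p1: False; p2: True; p3: False; p4: True; p5: False

Set p0 = False.
  then (p0 | p2) forces p2 = True.
Set p1 = False.
Set p3 = False.
Set p4 = True.
Set p5 = False.
All clauses satisfied.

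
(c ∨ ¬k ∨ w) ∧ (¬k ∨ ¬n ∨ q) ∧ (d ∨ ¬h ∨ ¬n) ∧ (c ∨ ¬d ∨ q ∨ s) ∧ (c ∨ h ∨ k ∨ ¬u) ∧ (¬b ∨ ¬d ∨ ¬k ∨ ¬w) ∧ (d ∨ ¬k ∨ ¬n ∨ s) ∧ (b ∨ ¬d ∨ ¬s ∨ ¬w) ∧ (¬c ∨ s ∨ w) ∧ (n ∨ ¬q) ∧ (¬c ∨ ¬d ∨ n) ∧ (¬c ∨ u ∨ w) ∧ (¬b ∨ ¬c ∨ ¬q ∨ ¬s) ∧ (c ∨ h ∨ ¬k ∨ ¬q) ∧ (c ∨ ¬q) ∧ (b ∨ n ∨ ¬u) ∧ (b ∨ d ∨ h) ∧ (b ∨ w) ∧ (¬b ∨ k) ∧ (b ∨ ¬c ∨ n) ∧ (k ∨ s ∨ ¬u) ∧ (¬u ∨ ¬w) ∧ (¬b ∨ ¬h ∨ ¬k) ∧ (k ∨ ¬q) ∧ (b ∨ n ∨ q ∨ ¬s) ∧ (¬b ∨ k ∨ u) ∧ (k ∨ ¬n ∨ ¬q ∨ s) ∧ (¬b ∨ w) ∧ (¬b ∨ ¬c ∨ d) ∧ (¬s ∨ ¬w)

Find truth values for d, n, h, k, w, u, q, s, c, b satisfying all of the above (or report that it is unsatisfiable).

d = True, n = True, h = True, k = True, w = True, u = False, q = True, s = False, c = True, b = False

Set d = True.
Set n = True.
Set h = True.
Set k = True.
  then (¬k ∨ ¬n ∨ q) forces q = True.
  then (c ∨ ¬q) forces c = True.
  then (¬b ∨ ¬h ∨ ¬k) forces b = False.
  then (b ∨ w) forces w = True.
  then (¬u ∨ ¬w) forces u = False.
  then (¬s ∨ ¬w) forces s = False.
All clauses satisfied.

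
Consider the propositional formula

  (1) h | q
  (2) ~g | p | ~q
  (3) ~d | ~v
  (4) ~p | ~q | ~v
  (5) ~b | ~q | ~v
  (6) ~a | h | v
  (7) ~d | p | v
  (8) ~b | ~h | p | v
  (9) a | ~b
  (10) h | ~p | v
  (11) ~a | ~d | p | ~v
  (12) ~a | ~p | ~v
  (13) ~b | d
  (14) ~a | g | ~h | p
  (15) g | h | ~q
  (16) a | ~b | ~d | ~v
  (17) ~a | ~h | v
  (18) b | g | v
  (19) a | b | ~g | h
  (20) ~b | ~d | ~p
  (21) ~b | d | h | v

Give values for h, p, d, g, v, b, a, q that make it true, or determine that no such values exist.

Set h = True.
Set p = False.
Try d = True:
  (~d | ~v) forces v = False.
  clause (~d | p | v) is falsified — backtrack.
So d = False.
  then (~b | d) forces b = False.
Set g = True.
  then (~g | p | ~q) forces q = False.
Set v = True.
Set a = False.
All clauses satisfied.

h = True; p = False; d = False; g = True; v = True; b = False; a = False; q = False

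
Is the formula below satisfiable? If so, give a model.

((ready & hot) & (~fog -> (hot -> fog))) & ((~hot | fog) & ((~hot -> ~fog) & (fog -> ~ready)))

No satisfying assignment exists.

Case hot = True: the formula simplifies to (ready & (~fog -> fog)) & (fog & (fog -> ~ready)).
  fog = True: simplifies to ready & ~ready.
    ready = True: the conjunct ~ready is False.
    ready = False: the conjunct ready is False.
  fog = False: the conjunct ~fog -> fog becomes ~False -> False = False.
Case hot = False: the conjunct hot is False.
Both cases fail — unsatisfiable.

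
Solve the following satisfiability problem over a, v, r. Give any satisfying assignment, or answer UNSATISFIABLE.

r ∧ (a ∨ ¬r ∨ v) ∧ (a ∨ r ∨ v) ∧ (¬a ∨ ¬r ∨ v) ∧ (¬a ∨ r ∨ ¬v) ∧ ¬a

a = False, v = True, r = True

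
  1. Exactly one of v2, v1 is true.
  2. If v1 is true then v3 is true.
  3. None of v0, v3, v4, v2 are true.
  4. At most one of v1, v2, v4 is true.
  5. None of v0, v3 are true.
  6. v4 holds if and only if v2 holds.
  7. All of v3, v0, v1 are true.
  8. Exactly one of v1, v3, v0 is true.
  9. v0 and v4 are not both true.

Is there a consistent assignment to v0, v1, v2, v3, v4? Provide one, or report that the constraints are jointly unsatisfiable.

The formula is unsatisfiable.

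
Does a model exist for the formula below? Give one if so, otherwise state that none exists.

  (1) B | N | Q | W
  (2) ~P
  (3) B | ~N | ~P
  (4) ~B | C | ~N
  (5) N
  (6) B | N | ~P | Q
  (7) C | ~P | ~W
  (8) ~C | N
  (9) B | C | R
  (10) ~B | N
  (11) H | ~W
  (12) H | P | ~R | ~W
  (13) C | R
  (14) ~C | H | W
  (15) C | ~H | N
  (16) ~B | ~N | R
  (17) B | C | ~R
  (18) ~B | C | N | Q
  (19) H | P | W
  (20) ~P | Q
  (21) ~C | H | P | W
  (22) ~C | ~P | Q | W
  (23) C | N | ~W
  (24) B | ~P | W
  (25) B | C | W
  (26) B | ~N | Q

P = False, Q = True, H = True, C = True, N = True, R = True, W = True, B = True

Unit clause (~P) forces P = False.
Unit clause (N) forces N = True.
Set Q = True.
Try H = False:
  (H | ~W) forces W = False.
  clause (H | P | W) is falsified — backtrack.
So H = True.
Set C = True.
Set R = True.
Set W = True.
Set B = True.
All clauses satisfied.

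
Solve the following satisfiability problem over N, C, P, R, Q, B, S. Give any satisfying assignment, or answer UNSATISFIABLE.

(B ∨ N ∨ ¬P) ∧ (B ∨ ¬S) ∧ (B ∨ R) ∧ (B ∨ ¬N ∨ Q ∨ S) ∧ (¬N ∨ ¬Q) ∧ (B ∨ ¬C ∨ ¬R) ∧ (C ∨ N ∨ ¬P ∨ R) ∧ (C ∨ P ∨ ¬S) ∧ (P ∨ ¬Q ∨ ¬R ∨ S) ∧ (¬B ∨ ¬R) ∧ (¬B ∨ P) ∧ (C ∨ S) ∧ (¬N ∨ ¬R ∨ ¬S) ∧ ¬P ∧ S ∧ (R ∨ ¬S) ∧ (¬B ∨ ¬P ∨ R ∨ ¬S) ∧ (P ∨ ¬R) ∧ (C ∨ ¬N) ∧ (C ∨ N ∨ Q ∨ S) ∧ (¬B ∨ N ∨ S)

No satisfying assignment exists.

Case P = True:
  Clause (¬P) is falsified — contradiction.
Case P = False:
  (¬B ∨ P) forces B = False.
  (B ∨ ¬S) forces S = False.
  Clause (S) is falsified — contradiction.
Both cases fail, so the formula is unsatisfiable.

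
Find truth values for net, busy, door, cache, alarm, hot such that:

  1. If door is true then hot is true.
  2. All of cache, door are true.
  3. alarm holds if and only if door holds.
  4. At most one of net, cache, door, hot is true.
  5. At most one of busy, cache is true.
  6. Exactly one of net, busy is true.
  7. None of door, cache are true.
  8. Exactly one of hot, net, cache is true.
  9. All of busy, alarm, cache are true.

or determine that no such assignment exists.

Case door = True:
  Constraint (7) is violated (door=T) — contradiction.
Case door = False:
  Constraint (2) is violated (door=F) — contradiction.
Both cases fail — unsatisfiable.

No satisfying assignment exists.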